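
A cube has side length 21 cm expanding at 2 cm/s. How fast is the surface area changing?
504 cm²/s

A = 6s²
dA/dt = 12s · ds/dt = 12·21·2 = 504 cm²/s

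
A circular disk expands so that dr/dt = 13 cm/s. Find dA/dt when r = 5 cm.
130π cm²/s

A = πr²
dA/dt = 2πr · dr/dt = 2π(5)(13) = 130π cm²/s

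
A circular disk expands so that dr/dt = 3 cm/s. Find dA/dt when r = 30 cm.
180π cm²/s

A = πr²
dA/dt = 2πr · dr/dt = 2π(30)(3) = 180π cm²/s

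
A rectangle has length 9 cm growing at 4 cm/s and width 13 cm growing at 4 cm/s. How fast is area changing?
88 cm²/s

A = lw
dA/dt = w·dl/dt + l·dw/dt = 13·4 + 9·4 = 88 cm²/s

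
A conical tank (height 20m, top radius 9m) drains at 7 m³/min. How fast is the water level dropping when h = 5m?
112/(81π) ≈ 0.4401 m/min

r/h = 9/20, so r = (9/20)h
V = (1/3)πr²h = (1/3)π((9/20)h)²h = (27/400)πh³
dV/dh = (81/400)πh²
dh/dt = (dV/dt)/(dV/dh) = -7/((81/400)π·5²) = -112/(81π) m/min
The level is dropping at 112/(81π) ≈ 0.4401 m/min.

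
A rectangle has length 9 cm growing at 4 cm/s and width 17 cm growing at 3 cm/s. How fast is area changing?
95 cm²/s

A = lw
dA/dt = w·dl/dt + l·dw/dt = 17·4 + 9·3 = 95 cm²/s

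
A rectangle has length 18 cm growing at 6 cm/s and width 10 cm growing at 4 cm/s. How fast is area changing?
132 cm²/s

A = lw
dA/dt = w·dl/dt + l·dw/dt = 10·6 + 18·4 = 132 cm²/s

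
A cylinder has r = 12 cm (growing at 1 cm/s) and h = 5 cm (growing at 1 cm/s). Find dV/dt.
264π cm³/s

V = πr²h
dV/dt = 2πrh·dr/dt + πr²·dh/dt
= 2π(12)(5)(1) + π(12)²(1)
= 264π cm³/s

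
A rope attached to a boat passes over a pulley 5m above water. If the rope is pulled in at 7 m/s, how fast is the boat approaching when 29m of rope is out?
203√51/204 ≈ 7.106 m/s

rope² = x² + 5²
x = √(29² - 5²) = 4√51
dx/dt = (rope/x) · d(rope)/dt = (29/(4√51)) · (-7) = -203√51/204 m/s
The boat approaches at 203√51/204 ≈ 7.106 m/s.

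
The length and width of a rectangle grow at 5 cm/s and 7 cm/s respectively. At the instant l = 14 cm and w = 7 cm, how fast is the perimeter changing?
24 cm/s

P = 2(l + w)
dP/dt = 2(dl/dt + dw/dt) = 2(5 + 7) = 24 cm/s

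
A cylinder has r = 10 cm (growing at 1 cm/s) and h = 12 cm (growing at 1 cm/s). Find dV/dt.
340π cm³/s

V = πr²h
dV/dt = 2πrh·dr/dt + πr²·dh/dt
= 2π(10)(12)(1) + π(10)²(1)
= 340π cm³/s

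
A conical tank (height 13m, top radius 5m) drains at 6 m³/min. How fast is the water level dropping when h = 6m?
169/(150π) ≈ 0.3586 m/min

r/h = 5/13, so r = (5/13)h
V = (1/3)πr²h = (1/3)π((5/13)h)²h = (25/507)πh³
dV/dh = (25/169)πh²
dh/dt = (dV/dt)/(dV/dh) = -6/((25/169)π·6²) = -169/(150π) m/min
The level is dropping at 169/(150π) ≈ 0.3586 m/min.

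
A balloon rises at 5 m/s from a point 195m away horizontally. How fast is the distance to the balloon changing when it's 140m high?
28√2305/461 ≈ 2.916 m/s

z² = 195² + y²
z = √(195² + 140²) = 5√2305
dz/dt = y/z · dy/dt = 140/(5√2305) · 5 = 28√2305/461 ≈ 2.916 m/s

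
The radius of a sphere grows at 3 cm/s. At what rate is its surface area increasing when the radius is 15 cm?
360π cm²/s

S = 4πr²
dS/dt = dS/dr · dr/dt = 8πr · 3
At r = 15: dS/dt = 360π cm²/s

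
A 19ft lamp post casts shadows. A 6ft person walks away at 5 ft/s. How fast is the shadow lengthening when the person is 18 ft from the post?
30/13 ft/s

By similar triangles: 19/(x+s) = 6/s
Solving: s = 6x/13
ds/dt = 6/13 · dx/dt = 6/13 · 5 = 30/13 ft/s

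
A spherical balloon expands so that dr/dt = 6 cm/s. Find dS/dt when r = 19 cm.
912π cm²/s

S = 4πr²
dS/dt = dS/dr · dr/dt = 8πr · 6
At r = 19: dS/dt = 912π cm²/s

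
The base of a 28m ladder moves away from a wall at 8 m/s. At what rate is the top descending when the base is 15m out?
120√559/559 ≈ 5.075 m/s

x² + y² = 28²
2x·dx/dt + 2y·dy/dt = 0
dy/dt = -x/y · dx/dt = -15/√559 · 8 = -120√559/559 m/s
The top is descending at 120√559/559 ≈ 5.075 m/s.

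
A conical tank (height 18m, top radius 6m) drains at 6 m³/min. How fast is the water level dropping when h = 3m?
6/π ≈ 1.91 m/min

r/h = 6/18, so r = (1/3)h
V = (1/3)πr²h = (1/3)π((1/3)h)²h = (1/27)πh³
dV/dh = (1/9)πh²
dh/dt = (dV/dt)/(dV/dh) = -6/((1/9)π·3²) = -6/π m/min
The level is dropping at 6/π ≈ 1.91 m/min.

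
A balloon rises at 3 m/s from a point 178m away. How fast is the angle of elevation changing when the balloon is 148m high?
0.009965 rad/s

tan(θ) = y/178
sec²(θ) · dθ/dt = (1/178) · dy/dt
dθ/dt = cos²(θ)/178 · 3 = 178/(178² + 148²) · 3
dθ/dt = 0.009965 rad/s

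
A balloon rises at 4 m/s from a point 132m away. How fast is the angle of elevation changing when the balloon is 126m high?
0.015856 rad/s

tan(θ) = y/132
sec²(θ) · dθ/dt = (1/132) · dy/dt
dθ/dt = cos²(θ)/132 · 4 = 132/(132² + 126²) · 4
dθ/dt = 0.015856 rad/s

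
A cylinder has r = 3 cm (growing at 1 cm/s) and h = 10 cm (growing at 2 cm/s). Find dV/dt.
78π cm³/s

V = πr²h
dV/dt = 2πrh·dr/dt + πr²·dh/dt
= 2π(3)(10)(1) + π(3)²(2)
= 78π cm³/s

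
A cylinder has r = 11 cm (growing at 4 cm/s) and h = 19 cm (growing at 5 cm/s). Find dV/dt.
2277π cm³/s

V = πr²h
dV/dt = 2πrh·dr/dt + πr²·dh/dt
= 2π(11)(19)(4) + π(11)²(5)
= 2277π cm³/s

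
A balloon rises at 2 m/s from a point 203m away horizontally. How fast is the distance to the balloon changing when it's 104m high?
208√2081/10405 ≈ 0.9119 m/s

z² = 203² + y²
z = √(203² + 104²) = 5√2081
dz/dt = y/z · dy/dt = 104/(5√2081) · 2 = 208√2081/10405 ≈ 0.9119 m/s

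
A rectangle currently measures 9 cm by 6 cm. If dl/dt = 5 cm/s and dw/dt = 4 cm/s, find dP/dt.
18 cm/s

P = 2(l + w)
dP/dt = 2(dl/dt + dw/dt) = 2(5 + 4) = 18 cm/s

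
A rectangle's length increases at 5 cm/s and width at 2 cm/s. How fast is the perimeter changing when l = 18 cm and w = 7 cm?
14 cm/s

P = 2(l + w)
dP/dt = 2(dl/dt + dw/dt) = 2(5 + 2) = 14 cm/s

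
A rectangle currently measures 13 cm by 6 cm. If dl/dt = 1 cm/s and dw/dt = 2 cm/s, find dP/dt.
6 cm/s

P = 2(l + w)
dP/dt = 2(dl/dt + dw/dt) = 2(1 + 2) = 6 cm/s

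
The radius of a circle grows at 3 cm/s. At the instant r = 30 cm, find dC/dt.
6π cm/s

C = 2πr
dC/dt = 2π · dr/dt = 2π · 3 = 6π cm/s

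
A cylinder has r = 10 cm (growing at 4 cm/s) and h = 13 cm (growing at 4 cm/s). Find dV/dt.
1440π cm³/s

V = πr²h
dV/dt = 2πrh·dr/dt + πr²·dh/dt
= 2π(10)(13)(4) + π(10)²(4)
= 1440π cm³/s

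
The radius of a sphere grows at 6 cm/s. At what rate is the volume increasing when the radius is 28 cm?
18816π cm³/s

V = (4/3)πr³
dV/dt = dV/dr · dr/dt = 4πr² · 6
At r = 28: dV/dt = 18816π cm³/s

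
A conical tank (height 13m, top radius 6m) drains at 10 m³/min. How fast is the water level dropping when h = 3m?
845/(162π) ≈ 1.66 m/min

r/h = 6/13, so r = (6/13)h
V = (1/3)πr²h = (1/3)π((6/13)h)²h = (12/169)πh³
dV/dh = (36/169)πh²
dh/dt = (dV/dt)/(dV/dh) = -10/((36/169)π·3²) = -845/(162π) m/min
The level is dropping at 845/(162π) ≈ 1.66 m/min.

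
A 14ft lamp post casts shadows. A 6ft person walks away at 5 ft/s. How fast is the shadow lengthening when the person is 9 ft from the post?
15/4 ft/s

By similar triangles: 14/(x+s) = 6/s
Solving: s = 6x/8
ds/dt = 6/8 · dx/dt = 3/4 · 5 = 15/4 ft/s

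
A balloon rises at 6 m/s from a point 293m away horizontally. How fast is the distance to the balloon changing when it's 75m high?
225√91474/45737 ≈ 1.488 m/s

z² = 293² + y²
z = √(293² + 75²) = √91474
dz/dt = y/z · dy/dt = 75/√91474 · 6 = 225√91474/45737 ≈ 1.488 m/s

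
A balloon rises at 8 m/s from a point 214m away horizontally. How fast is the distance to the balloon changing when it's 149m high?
1192√67997/67997 ≈ 4.571 m/s

z² = 214² + y²
z = √(214² + 149²) = √67997
dz/dt = y/z · dy/dt = 149/√67997 · 8 = 1192√67997/67997 ≈ 4.571 m/s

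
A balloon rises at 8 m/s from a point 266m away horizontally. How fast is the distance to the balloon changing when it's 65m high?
520√74981/74981 ≈ 1.899 m/s

z² = 266² + y²
z = √(266² + 65²) = √74981
dz/dt = y/z · dy/dt = 65/√74981 · 8 = 520√74981/74981 ≈ 1.899 m/s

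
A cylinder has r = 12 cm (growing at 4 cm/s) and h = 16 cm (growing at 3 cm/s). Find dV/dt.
1968π cm³/s

V = πr²h
dV/dt = 2πrh·dr/dt + πr²·dh/dt
= 2π(12)(16)(4) + π(12)²(3)
= 1968π cm³/s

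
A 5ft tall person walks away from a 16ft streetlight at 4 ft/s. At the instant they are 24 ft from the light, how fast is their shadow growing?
20/11 ft/s

By similar triangles: 16/(x+s) = 5/s
Solving: s = 5x/11
ds/dt = 5/11 · dx/dt = 5/11 · 4 = 20/11 ft/s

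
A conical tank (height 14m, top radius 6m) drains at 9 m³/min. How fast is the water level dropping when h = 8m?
49/(64π) ≈ 0.2437 m/min

r/h = 6/14, so r = (3/7)h
V = (1/3)πr²h = (1/3)π((3/7)h)²h = (3/49)πh³
dV/dh = (9/49)πh²
dh/dt = (dV/dt)/(dV/dh) = -9/((9/49)π·8²) = -49/(64π) m/min
The level is dropping at 49/(64π) ≈ 0.2437 m/min.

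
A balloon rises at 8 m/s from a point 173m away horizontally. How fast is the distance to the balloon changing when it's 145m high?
580√50954/25477 ≈ 5.139 m/s

z² = 173² + y²
z = √(173² + 145²) = √50954
dz/dt = y/z · dy/dt = 145/√50954 · 8 = 580√50954/25477 ≈ 5.139 m/s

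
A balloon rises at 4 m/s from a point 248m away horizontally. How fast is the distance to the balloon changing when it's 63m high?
252√65473/65473 ≈ 0.9848 m/s

z² = 248² + y²
z = √(248² + 63²) = √65473
dz/dt = y/z · dy/dt = 63/√65473 · 4 = 252√65473/65473 ≈ 0.9848 m/s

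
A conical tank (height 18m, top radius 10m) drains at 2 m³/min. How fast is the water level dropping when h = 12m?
9/(200π) ≈ 0.01432 m/min

r/h = 10/18, so r = (5/9)h
V = (1/3)πr²h = (1/3)π((5/9)h)²h = (25/243)πh³
dV/dh = (25/81)πh²
dh/dt = (dV/dt)/(dV/dh) = -2/((25/81)π·12²) = -9/(200π) m/min
The level is dropping at 9/(200π) ≈ 0.01432 m/min.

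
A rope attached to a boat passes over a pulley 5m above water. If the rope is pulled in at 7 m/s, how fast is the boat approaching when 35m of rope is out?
49√3/12 ≈ 7.073 m/s

rope² = x² + 5²
x = √(35² - 5²) = 20√3
dx/dt = (rope/x) · d(rope)/dt = (35/(20√3)) · (-7) = -49√3/12 m/s
The boat approaches at 49√3/12 ≈ 7.073 m/s.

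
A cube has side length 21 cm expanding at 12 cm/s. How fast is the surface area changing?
3024 cm²/s

A = 6s²
dA/dt = 12s · ds/dt = 12·21·12 = 3024 cm²/s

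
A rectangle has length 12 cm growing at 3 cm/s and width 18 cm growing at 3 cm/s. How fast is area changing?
90 cm²/s

A = lw
dA/dt = w·dl/dt + l·dw/dt = 18·3 + 12·3 = 90 cm²/s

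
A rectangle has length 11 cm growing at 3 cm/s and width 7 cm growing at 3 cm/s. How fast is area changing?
54 cm²/s

A = lw
dA/dt = w·dl/dt + l·dw/dt = 7·3 + 11·3 = 54 cm²/s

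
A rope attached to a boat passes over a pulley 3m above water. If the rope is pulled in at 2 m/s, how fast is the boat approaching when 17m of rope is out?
17√70/70 ≈ 2.032 m/s

rope² = x² + 3²
x = √(17² - 3²) = 2√70
dx/dt = (rope/x) · d(rope)/dt = (17/(2√70)) · (-2) = -17√70/70 m/s
The boat approaches at 17√70/70 ≈ 2.032 m/s.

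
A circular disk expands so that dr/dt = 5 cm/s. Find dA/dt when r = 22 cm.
220π cm²/s

A = πr²
dA/dt = 2πr · dr/dt = 2π(22)(5) = 220π cm²/s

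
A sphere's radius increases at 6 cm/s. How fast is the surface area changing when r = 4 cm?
192π cm²/s

S = 4πr²
dS/dt = dS/dr · dr/dt = 8πr · 6
At r = 4: dS/dt = 192π cm²/s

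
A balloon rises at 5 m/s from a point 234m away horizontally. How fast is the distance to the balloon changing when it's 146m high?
365√19018/19018 ≈ 2.647 m/s

z² = 234² + y²
z = √(234² + 146²) = 2√19018
dz/dt = y/z · dy/dt = 146/(2√19018) · 5 = 365√19018/19018 ≈ 2.647 m/s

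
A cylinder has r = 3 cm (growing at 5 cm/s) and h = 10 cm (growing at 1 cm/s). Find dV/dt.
309π cm³/s

V = πr²h
dV/dt = 2πrh·dr/dt + πr²·dh/dt
= 2π(3)(10)(5) + π(3)²(1)
= 309π cm³/s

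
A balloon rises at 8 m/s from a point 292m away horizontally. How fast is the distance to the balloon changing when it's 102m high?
408√23917/23917 ≈ 2.638 m/s

z² = 292² + y²
z = √(292² + 102²) = 2√23917
dz/dt = y/z · dy/dt = 102/(2√23917) · 8 = 408√23917/23917 ≈ 2.638 m/s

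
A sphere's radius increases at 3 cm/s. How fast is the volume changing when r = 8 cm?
768π cm³/s

V = (4/3)πr³
dV/dt = dV/dr · dr/dt = 4πr² · 3
At r = 8: dV/dt = 768π cm³/s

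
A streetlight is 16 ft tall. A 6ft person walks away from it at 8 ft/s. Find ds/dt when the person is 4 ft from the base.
24/5 ft/s

By similar triangles: 16/(x+s) = 6/s
Solving: s = 6x/10
ds/dt = 6/10 · dx/dt = 3/5 · 8 = 24/5 ft/s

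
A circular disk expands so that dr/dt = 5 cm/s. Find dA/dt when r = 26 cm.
260π cm²/s

A = πr²
dA/dt = 2πr · dr/dt = 2π(26)(5) = 260π cm²/s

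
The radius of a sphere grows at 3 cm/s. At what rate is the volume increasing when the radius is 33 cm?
13068π cm³/s

V = (4/3)πr³
dV/dt = dV/dr · dr/dt = 4πr² · 3
At r = 33: dV/dt = 13068π cm³/s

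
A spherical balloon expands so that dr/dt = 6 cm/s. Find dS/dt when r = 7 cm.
336π cm²/s

S = 4πr²
dS/dt = dS/dr · dr/dt = 8πr · 6
At r = 7: dS/dt = 336π cm²/s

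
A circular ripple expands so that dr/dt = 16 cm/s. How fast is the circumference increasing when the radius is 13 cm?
32π cm/s

C = 2πr
dC/dt = 2π · dr/dt = 2π · 16 = 32π cm/s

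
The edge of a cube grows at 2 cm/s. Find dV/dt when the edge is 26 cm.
4056 cm³/s

V = s³
dV/dt = 3s² · ds/dt = 3·26²·2 = 4056 cm³/s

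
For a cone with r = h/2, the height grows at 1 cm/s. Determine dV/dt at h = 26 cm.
169π cm³/s

V = (1/3)π(h/2)²h = πh³/12
dV/dt = πh²/4 · 1
At h = 26: dV/dt = 169π cm³/s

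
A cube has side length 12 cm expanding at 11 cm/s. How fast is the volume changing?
4752 cm³/s

V = s³
dV/dt = 3s² · ds/dt = 3·12²·11 = 4752 cm³/s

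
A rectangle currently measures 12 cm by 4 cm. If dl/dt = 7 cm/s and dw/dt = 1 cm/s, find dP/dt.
16 cm/s

P = 2(l + w)
dP/dt = 2(dl/dt + dw/dt) = 2(7 + 1) = 16 cm/s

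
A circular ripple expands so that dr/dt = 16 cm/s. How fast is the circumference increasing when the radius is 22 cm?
32π cm/s

C = 2πr
dC/dt = 2π · dr/dt = 2π · 16 = 32π cm/s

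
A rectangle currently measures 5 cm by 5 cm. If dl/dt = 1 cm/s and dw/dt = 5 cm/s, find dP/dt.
12 cm/s

P = 2(l + w)
dP/dt = 2(dl/dt + dw/dt) = 2(1 + 5) = 12 cm/s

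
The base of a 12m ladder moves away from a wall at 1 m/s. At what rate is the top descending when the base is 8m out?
2√5/5 ≈ 0.8944 m/s

x² + y² = 12²
2x·dx/dt + 2y·dy/dt = 0
dy/dt = -x/y · dx/dt = -8/(4√5) · 1 = -2√5/5 m/s
The top is descending at 2√5/5 ≈ 0.8944 m/s.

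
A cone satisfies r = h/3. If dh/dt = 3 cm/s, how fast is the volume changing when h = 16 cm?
256π/3 cm³/s

V = (1/3)π(h/3)²h = πh³/27
dV/dt = πh²/9 · 3
At h = 16: dV/dt = 256π/3 cm³/s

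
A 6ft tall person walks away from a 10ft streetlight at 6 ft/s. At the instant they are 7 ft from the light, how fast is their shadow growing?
9 ft/s

By similar triangles: 10/(x+s) = 6/s
Solving: s = 6x/4
ds/dt = 6/4 · dx/dt = 3/2 · 6 = 9 ft/s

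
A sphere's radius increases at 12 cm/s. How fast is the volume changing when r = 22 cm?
23232π cm³/s

V = (4/3)πr³
dV/dt = dV/dr · dr/dt = 4πr² · 12
At r = 22: dV/dt = 23232π cm³/s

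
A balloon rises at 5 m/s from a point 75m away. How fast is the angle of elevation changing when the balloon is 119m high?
0.018953 rad/s

tan(θ) = y/75
sec²(θ) · dθ/dt = (1/75) · dy/dt
dθ/dt = cos²(θ)/75 · 5 = 75/(75² + 119²) · 5
dθ/dt = 0.018953 rad/s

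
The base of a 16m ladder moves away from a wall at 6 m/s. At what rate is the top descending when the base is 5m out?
10√231/77 ≈ 1.974 m/s

x² + y² = 16²
2x·dx/dt + 2y·dy/dt = 0
dy/dt = -x/y · dx/dt = -5/√231 · 6 = -10√231/77 m/s
The top is descending at 10√231/77 ≈ 1.974 m/s.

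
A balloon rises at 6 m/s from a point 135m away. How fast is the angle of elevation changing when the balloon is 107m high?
0.027297 rad/s

tan(θ) = y/135
sec²(θ) · dθ/dt = (1/135) · dy/dt
dθ/dt = cos²(θ)/135 · 6 = 135/(135² + 107²) · 6
dθ/dt = 0.027297 rad/s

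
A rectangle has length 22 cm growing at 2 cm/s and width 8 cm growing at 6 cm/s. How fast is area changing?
148 cm²/s

A = lw
dA/dt = w·dl/dt + l·dw/dt = 8·2 + 22·6 = 148 cm²/s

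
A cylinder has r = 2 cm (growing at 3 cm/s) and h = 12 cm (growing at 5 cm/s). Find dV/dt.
164π cm³/s

V = πr²h
dV/dt = 2πrh·dr/dt + πr²·dh/dt
= 2π(2)(12)(3) + π(2)²(5)
= 164π cm³/s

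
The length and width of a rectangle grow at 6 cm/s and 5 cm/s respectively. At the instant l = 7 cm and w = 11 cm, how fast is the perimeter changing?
22 cm/s

P = 2(l + w)
dP/dt = 2(dl/dt + dw/dt) = 2(6 + 5) = 22 cm/s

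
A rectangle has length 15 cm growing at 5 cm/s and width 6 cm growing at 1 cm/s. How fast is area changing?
45 cm²/s

A = lw
dA/dt = w·dl/dt + l·dw/dt = 6·5 + 15·1 = 45 cm²/s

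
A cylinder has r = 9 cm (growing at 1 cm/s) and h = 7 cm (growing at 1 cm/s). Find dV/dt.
207π cm³/s

V = πr²h
dV/dt = 2πrh·dr/dt + πr²·dh/dt
= 2π(9)(7)(1) + π(9)²(1)
= 207π cm³/s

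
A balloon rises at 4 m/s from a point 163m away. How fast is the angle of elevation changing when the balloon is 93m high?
0.018513 rad/s

tan(θ) = y/163
sec²(θ) · dθ/dt = (1/163) · dy/dt
dθ/dt = cos²(θ)/163 · 4 = 163/(163² + 93²) · 4
dθ/dt = 0.018513 rad/s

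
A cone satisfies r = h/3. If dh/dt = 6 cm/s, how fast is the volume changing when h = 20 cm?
800π/3 cm³/s

V = (1/3)π(h/3)²h = πh³/27
dV/dt = πh²/9 · 6
At h = 20: dV/dt = 800π/3 cm³/s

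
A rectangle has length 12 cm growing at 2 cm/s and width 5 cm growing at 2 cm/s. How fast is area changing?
34 cm²/s

A = lw
dA/dt = w·dl/dt + l·dw/dt = 5·2 + 12·2 = 34 cm²/s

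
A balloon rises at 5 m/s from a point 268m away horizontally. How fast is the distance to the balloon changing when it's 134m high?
√5 ≈ 2.236 m/s

z² = 268² + y²
z = √(268² + 134²) = 134√5
dz/dt = y/z · dy/dt = 134/(134√5) · 5 = √5 ≈ 2.236 m/s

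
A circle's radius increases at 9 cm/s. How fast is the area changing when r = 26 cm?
468π cm²/s

A = πr²
dA/dt = 2πr · dr/dt = 2π(26)(9) = 468π cm²/s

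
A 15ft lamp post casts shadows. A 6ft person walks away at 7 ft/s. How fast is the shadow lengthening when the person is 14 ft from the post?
14/3 ft/s

By similar triangles: 15/(x+s) = 6/s
Solving: s = 6x/9
ds/dt = 6/9 · dx/dt = 2/3 · 7 = 14/3 ft/s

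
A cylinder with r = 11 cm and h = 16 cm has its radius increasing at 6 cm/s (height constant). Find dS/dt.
456π cm²/s

S = 2πrh + 2πr² (lateral + bases)
dS/dt = (2πh + 4πr)·dr/dt = (2π·16 + 4π·11)·6
= 456π cm²/s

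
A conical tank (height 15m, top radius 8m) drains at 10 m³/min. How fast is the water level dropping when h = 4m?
1125/(512π) ≈ 0.6994 m/min

r/h = 8/15, so r = (8/15)h
V = (1/3)πr²h = (1/3)π((8/15)h)²h = (64/675)πh³
dV/dh = (64/225)πh²
dh/dt = (dV/dt)/(dV/dh) = -10/((64/225)π·4²) = -1125/(512π) m/min
The level is dropping at 1125/(512π) ≈ 0.6994 m/min.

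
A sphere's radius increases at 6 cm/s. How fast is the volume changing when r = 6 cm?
864π cm³/s

V = (4/3)πr³
dV/dt = dV/dr · dr/dt = 4πr² · 6
At r = 6: dV/dt = 864π cm³/s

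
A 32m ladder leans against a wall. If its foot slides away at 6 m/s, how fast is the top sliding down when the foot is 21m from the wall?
126√583/583 ≈ 5.218 m/s

x² + y² = 32²
2x·dx/dt + 2y·dy/dt = 0
dy/dt = -x/y · dx/dt = -21/√583 · 6 = -126√583/583 m/s
The top is descending at 126√583/583 ≈ 5.218 m/s.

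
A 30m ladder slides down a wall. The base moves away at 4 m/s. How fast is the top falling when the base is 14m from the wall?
7√11/11 ≈ 2.111 m/s

x² + y² = 30²
2x·dx/dt + 2y·dy/dt = 0
dy/dt = -x/y · dx/dt = -14/(8√11) · 4 = -7√11/11 m/s
The top is descending at 7√11/11 ≈ 2.111 m/s.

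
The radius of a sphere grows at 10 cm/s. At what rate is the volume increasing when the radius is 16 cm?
10240π cm³/s

V = (4/3)πr³
dV/dt = dV/dr · dr/dt = 4πr² · 10
At r = 16: dV/dt = 10240π cm³/s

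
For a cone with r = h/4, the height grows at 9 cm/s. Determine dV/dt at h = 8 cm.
36π cm³/s

V = (1/3)π(h/4)²h = πh³/48
dV/dt = πh²/16 · 9
At h = 8: dV/dt = 36π cm³/s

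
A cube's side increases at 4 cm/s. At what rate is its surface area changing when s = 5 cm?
240 cm²/s

A = 6s²
dA/dt = 12s · ds/dt = 12·5·4 = 240 cm²/s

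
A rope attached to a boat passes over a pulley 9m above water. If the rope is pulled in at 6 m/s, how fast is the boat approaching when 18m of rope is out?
4√3 ≈ 6.928 m/s

rope² = x² + 9²
x = √(18² - 9²) = 9√3
dx/dt = (rope/x) · d(rope)/dt = (18/(9√3)) · (-6) = -4√3 m/s
The boat approaches at 4√3 ≈ 6.928 m/s.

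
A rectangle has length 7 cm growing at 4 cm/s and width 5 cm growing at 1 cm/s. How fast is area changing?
27 cm²/s

A = lw
dA/dt = w·dl/dt + l·dw/dt = 5·4 + 7·1 = 27 cm²/s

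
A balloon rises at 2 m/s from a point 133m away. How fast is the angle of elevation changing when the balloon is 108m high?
0.009062 rad/s

tan(θ) = y/133
sec²(θ) · dθ/dt = (1/133) · dy/dt
dθ/dt = cos²(θ)/133 · 2 = 133/(133² + 108²) · 2
dθ/dt = 0.009062 rad/s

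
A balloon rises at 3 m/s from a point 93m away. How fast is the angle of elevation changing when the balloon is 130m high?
0.01092 rad/s

tan(θ) = y/93
sec²(θ) · dθ/dt = (1/93) · dy/dt
dθ/dt = cos²(θ)/93 · 3 = 93/(93² + 130²) · 3
dθ/dt = 0.01092 rad/s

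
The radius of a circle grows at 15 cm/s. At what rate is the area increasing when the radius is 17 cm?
510π cm²/s

A = πr²
dA/dt = 2πr · dr/dt = 2π(17)(15) = 510π cm²/s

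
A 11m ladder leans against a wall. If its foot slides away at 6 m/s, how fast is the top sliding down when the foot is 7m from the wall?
7√2/2 ≈ 4.95 m/s

x² + y² = 11²
2x·dx/dt + 2y·dy/dt = 0
dy/dt = -x/y · dx/dt = -7/(6√2) · 6 = -7√2/2 m/s
The top is descending at 7√2/2 ≈ 4.95 m/s.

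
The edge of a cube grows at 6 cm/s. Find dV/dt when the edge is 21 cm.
7938 cm³/s

V = s³
dV/dt = 3s² · ds/dt = 3·21²·6 = 7938 cm³/s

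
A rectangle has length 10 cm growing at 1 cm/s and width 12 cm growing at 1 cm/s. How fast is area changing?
22 cm²/s

A = lw
dA/dt = w·dl/dt + l·dw/dt = 12·1 + 10·1 = 22 cm²/s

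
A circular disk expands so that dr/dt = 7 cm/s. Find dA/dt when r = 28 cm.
392π cm²/s

A = πr²
dA/dt = 2πr · dr/dt = 2π(28)(7) = 392π cm²/s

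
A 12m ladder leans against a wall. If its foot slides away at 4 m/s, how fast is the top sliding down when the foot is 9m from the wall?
12√7/7 ≈ 4.536 m/s

x² + y² = 12²
2x·dx/dt + 2y·dy/dt = 0
dy/dt = -x/y · dx/dt = -9/(3√7) · 4 = -12√7/7 m/s
The top is descending at 12√7/7 ≈ 4.536 m/s.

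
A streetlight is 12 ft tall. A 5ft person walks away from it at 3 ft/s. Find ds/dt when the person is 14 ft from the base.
15/7 ft/s

By similar triangles: 12/(x+s) = 5/s
Solving: s = 5x/7
ds/dt = 5/7 · dx/dt = 5/7 · 3 = 15/7 ft/s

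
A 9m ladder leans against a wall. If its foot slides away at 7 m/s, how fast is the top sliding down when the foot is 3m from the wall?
7√2/4 ≈ 2.475 m/s

x² + y² = 9²
2x·dx/dt + 2y·dy/dt = 0
dy/dt = -x/y · dx/dt = -3/(6√2) · 7 = -7√2/4 m/s
The top is descending at 7√2/4 ≈ 2.475 m/s.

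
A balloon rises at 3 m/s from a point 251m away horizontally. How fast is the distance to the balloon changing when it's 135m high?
405√81226/81226 ≈ 1.421 m/s

z² = 251² + y²
z = √(251² + 135²) = √81226
dz/dt = y/z · dy/dt = 135/√81226 · 3 = 405√81226/81226 ≈ 1.421 m/s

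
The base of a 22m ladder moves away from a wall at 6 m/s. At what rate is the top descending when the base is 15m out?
90√259/259 ≈ 5.592 m/s

x² + y² = 22²
2x·dx/dt + 2y·dy/dt = 0
dy/dt = -x/y · dx/dt = -15/√259 · 6 = -90√259/259 m/s
The top is descending at 90√259/259 ≈ 5.592 m/s.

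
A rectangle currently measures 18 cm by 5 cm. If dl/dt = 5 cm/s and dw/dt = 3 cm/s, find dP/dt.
16 cm/s

P = 2(l + w)
dP/dt = 2(dl/dt + dw/dt) = 2(5 + 3) = 16 cm/s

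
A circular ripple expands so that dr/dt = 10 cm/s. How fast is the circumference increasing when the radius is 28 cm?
20π cm/s

C = 2πr
dC/dt = 2π · dr/dt = 2π · 10 = 20π cm/s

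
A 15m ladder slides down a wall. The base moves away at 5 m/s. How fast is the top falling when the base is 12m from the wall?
20/3 ≈ 6.667 m/s

x² + y² = 15²
2x·dx/dt + 2y·dy/dt = 0
dy/dt = -x/y · dx/dt = -12/9 · 5 = -20/3 m/s
The top is descending at 20/3 ≈ 6.667 m/s.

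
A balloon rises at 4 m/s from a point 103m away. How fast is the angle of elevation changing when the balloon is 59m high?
0.029241 rad/s

tan(θ) = y/103
sec²(θ) · dθ/dt = (1/103) · dy/dt
dθ/dt = cos²(θ)/103 · 4 = 103/(103² + 59²) · 4
dθ/dt = 0.029241 rad/s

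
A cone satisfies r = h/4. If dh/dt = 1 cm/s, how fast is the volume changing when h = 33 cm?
1089π/16 cm³/s

V = (1/3)π(h/4)²h = πh³/48
dV/dt = πh²/16 · 1
At h = 33: dV/dt = 1089π/16 cm³/s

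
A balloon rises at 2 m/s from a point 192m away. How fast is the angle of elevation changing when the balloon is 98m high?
0.008264 rad/s

tan(θ) = y/192
sec²(θ) · dθ/dt = (1/192) · dy/dt
dθ/dt = cos²(θ)/192 · 2 = 192/(192² + 98²) · 2
dθ/dt = 0.008264 rad/s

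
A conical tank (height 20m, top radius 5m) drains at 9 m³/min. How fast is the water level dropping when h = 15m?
16/(25π) ≈ 0.2037 m/min

r/h = 5/20, so r = (1/4)h
V = (1/3)πr²h = (1/3)π((1/4)h)²h = (1/48)πh³
dV/dh = (1/16)πh²
dh/dt = (dV/dt)/(dV/dh) = -9/((1/16)π·15²) = -16/(25π) m/min
The level is dropping at 16/(25π) ≈ 0.2037 m/min.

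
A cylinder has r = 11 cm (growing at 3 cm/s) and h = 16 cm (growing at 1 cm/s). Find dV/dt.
1177π cm³/s

V = πr²h
dV/dt = 2πrh·dr/dt + πr²·dh/dt
= 2π(11)(16)(3) + π(11)²(1)
= 1177π cm³/s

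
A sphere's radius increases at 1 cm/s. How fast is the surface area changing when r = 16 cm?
128π cm²/s

S = 4πr²
dS/dt = dS/dr · dr/dt = 8πr · 1
At r = 16: dS/dt = 128π cm²/s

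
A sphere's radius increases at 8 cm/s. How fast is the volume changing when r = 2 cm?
128π cm³/s

V = (4/3)πr³
dV/dt = dV/dr · dr/dt = 4πr² · 8
At r = 2: dV/dt = 128π cm³/s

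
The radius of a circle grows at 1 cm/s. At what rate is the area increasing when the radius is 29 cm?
58π cm²/s

A = πr²
dA/dt = 2πr · dr/dt = 2π(29)(1) = 58π cm²/s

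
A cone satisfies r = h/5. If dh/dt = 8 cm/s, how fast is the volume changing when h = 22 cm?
3872π/25 cm³/s

V = (1/3)π(h/5)²h = πh³/75
dV/dt = πh²/25 · 8
At h = 22: dV/dt = 3872π/25 cm³/s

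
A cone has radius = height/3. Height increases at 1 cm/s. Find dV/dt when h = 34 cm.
1156π/9 cm³/s

V = (1/3)π(h/3)²h = πh³/27
dV/dt = πh²/9 · 1
At h = 34: dV/dt = 1156π/9 cm³/s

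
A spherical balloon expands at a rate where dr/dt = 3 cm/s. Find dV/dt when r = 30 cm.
10800π cm³/s

V = (4/3)πr³
dV/dt = dV/dr · dr/dt = 4πr² · 3
At r = 30: dV/dt = 10800π cm³/s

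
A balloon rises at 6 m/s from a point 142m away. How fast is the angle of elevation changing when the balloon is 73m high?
0.033421 rad/s

tan(θ) = y/142
sec²(θ) · dθ/dt = (1/142) · dy/dt
dθ/dt = cos²(θ)/142 · 6 = 142/(142² + 73²) · 6
dθ/dt = 0.033421 rad/s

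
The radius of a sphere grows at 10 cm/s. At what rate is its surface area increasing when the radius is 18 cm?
1440π cm²/s

S = 4πr²
dS/dt = dS/dr · dr/dt = 8πr · 10
At r = 18: dS/dt = 1440π cm²/s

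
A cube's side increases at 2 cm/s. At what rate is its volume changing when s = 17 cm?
1734 cm³/s

V = s³
dV/dt = 3s² · ds/dt = 3·17²·2 = 1734 cm³/s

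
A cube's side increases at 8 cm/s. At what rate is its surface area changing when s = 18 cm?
1728 cm²/s

A = 6s²
dA/dt = 12s · ds/dt = 12·18·8 = 1728 cm²/s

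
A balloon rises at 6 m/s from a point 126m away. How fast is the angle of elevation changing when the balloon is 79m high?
0.034182 rad/s

tan(θ) = y/126
sec²(θ) · dθ/dt = (1/126) · dy/dt
dθ/dt = cos²(θ)/126 · 6 = 126/(126² + 79²) · 6
dθ/dt = 0.034182 rad/s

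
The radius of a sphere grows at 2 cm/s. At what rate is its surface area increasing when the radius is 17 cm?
272π cm²/s

S = 4πr²
dS/dt = dS/dr · dr/dt = 8πr · 2
At r = 17: dS/dt = 272π cm²/s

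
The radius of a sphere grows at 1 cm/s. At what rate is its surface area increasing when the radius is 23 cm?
184π cm²/s

S = 4πr²
dS/dt = dS/dr · dr/dt = 8πr · 1
At r = 23: dS/dt = 184π cm²/s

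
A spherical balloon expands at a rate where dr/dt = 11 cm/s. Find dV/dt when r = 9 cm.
3564π cm³/s

V = (4/3)πr³
dV/dt = dV/dr · dr/dt = 4πr² · 11
At r = 9: dV/dt = 3564π cm³/s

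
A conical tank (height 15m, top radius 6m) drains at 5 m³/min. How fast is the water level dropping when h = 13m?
125/(676π) ≈ 0.05886 m/min

r/h = 6/15, so r = (2/5)h
V = (1/3)πr²h = (1/3)π((2/5)h)²h = (4/75)πh³
dV/dh = (4/25)πh²
dh/dt = (dV/dt)/(dV/dh) = -5/((4/25)π·13²) = -125/(676π) m/min
The level is dropping at 125/(676π) ≈ 0.05886 m/min.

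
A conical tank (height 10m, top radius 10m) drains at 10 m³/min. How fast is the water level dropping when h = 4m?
5/(8π) ≈ 0.1989 m/min

r/h = 10/10, so r = h
V = (1/3)πr²h = (1/3)π(h)²h = (1/3)πh³
dV/dh = πh²
dh/dt = (dV/dt)/(dV/dh) = -10/(π·4²) = -5/(8π) m/min
The level is dropping at 5/(8π) ≈ 0.1989 m/min.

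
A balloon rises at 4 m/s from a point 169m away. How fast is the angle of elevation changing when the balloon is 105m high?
0.017077 rad/s

tan(θ) = y/169
sec²(θ) · dθ/dt = (1/169) · dy/dt
dθ/dt = cos²(θ)/169 · 4 = 169/(169² + 105²) · 4
dθ/dt = 0.017077 rad/s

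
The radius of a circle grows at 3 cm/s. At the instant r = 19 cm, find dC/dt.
6π cm/s

C = 2πr
dC/dt = 2π · dr/dt = 2π · 3 = 6π cm/s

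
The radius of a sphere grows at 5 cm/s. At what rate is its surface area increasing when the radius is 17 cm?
680π cm²/s

S = 4πr²
dS/dt = dS/dr · dr/dt = 8πr · 5
At r = 17: dS/dt = 680π cm²/s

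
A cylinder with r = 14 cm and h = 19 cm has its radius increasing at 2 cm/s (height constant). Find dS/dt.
188π cm²/s

S = 2πrh + 2πr² (lateral + bases)
dS/dt = (2πh + 4πr)·dr/dt = (2π·19 + 4π·14)·2
= 188π cm²/s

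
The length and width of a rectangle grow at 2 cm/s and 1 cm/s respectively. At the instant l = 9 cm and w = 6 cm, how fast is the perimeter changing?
6 cm/s

P = 2(l + w)
dP/dt = 2(dl/dt + dw/dt) = 2(2 + 1) = 6 cm/s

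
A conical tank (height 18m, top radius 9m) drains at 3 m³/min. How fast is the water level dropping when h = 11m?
12/(121π) ≈ 0.03157 m/min

r/h = 9/18, so r = (1/2)h
V = (1/3)πr²h = (1/3)π((1/2)h)²h = (1/12)πh³
dV/dh = (1/4)πh²
dh/dt = (dV/dt)/(dV/dh) = -3/((1/4)π·11²) = -12/(121π) m/min
The level is dropping at 12/(121π) ≈ 0.03157 m/min.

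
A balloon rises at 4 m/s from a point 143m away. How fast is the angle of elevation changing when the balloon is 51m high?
0.024816 rad/s

tan(θ) = y/143
sec²(θ) · dθ/dt = (1/143) · dy/dt
dθ/dt = cos²(θ)/143 · 4 = 143/(143² + 51²) · 4
dθ/dt = 0.024816 rad/s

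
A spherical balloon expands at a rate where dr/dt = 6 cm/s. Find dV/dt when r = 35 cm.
29400π cm³/s

V = (4/3)πr³
dV/dt = dV/dr · dr/dt = 4πr² · 6
At r = 35: dV/dt = 29400π cm³/s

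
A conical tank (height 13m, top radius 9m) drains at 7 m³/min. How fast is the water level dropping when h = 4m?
1183/(1296π) ≈ 0.2906 m/min

r/h = 9/13, so r = (9/13)h
V = (1/3)πr²h = (1/3)π((9/13)h)²h = (27/169)πh³
dV/dh = (81/169)πh²
dh/dt = (dV/dt)/(dV/dh) = -7/((81/169)π·4²) = -1183/(1296π) m/min
The level is dropping at 1183/(1296π) ≈ 0.2906 m/min.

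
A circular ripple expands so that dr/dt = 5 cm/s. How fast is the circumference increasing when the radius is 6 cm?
10π cm/s

C = 2πr
dC/dt = 2π · dr/dt = 2π · 5 = 10π cm/s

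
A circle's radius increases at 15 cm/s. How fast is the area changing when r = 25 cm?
750π cm²/s

A = πr²
dA/dt = 2πr · dr/dt = 2π(25)(15) = 750π cm²/s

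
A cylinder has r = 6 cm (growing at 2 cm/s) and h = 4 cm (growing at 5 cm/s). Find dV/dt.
276π cm³/s

V = πr²h
dV/dt = 2πrh·dr/dt + πr²·dh/dt
= 2π(6)(4)(2) + π(6)²(5)
= 276π cm³/s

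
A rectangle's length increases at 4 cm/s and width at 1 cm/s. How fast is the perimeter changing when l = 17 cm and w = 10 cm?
10 cm/s

P = 2(l + w)
dP/dt = 2(dl/dt + dw/dt) = 2(4 + 1) = 10 cm/s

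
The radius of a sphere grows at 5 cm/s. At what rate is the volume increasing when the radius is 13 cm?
3380π cm³/s

V = (4/3)πr³
dV/dt = dV/dr · dr/dt = 4πr² · 5
At r = 13: dV/dt = 3380π cm³/s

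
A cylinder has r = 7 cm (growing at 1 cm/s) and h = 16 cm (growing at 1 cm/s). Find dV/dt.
273π cm³/s

V = πr²h
dV/dt = 2πrh·dr/dt + πr²·dh/dt
= 2π(7)(16)(1) + π(7)²(1)
= 273π cm³/s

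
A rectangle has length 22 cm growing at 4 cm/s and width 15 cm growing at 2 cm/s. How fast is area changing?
104 cm²/s

A = lw
dA/dt = w·dl/dt + l·dw/dt = 15·4 + 22·2 = 104 cm²/s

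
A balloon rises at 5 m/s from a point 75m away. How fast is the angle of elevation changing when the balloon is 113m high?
0.020387 rad/s

tan(θ) = y/75
sec²(θ) · dθ/dt = (1/75) · dy/dt
dθ/dt = cos²(θ)/75 · 5 = 75/(75² + 113²) · 5
dθ/dt = 0.020387 rad/s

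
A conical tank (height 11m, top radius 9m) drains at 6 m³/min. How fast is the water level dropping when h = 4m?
121/(216π) ≈ 0.1783 m/min

r/h = 9/11, so r = (9/11)h
V = (1/3)πr²h = (1/3)π((9/11)h)²h = (27/121)πh³
dV/dh = (81/121)πh²
dh/dt = (dV/dt)/(dV/dh) = -6/((81/121)π·4²) = -121/(216π) m/min
The level is dropping at 121/(216π) ≈ 0.1783 m/min.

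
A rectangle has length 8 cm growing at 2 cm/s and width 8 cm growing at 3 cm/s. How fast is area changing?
40 cm²/s

A = lw
dA/dt = w·dl/dt + l·dw/dt = 8·2 + 8·3 = 40 cm²/s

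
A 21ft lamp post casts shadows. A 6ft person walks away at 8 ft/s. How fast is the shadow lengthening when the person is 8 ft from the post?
16/5 ft/s

By similar triangles: 21/(x+s) = 6/s
Solving: s = 6x/15
ds/dt = 6/15 · dx/dt = 2/5 · 8 = 16/5 ft/s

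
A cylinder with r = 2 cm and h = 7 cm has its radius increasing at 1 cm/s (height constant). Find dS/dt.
22π cm²/s

S = 2πrh + 2πr² (lateral + bases)
dS/dt = (2πh + 4πr)·dr/dt = (2π·7 + 4π·2)·1
= 22π cm²/s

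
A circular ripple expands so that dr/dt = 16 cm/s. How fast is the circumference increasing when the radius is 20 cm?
32π cm/s

C = 2πr
dC/dt = 2π · dr/dt = 2π · 16 = 32π cm/s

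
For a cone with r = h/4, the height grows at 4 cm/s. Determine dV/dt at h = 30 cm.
225π cm³/s

V = (1/3)π(h/4)²h = πh³/48
dV/dt = πh²/16 · 4
At h = 30: dV/dt = 225π cm³/s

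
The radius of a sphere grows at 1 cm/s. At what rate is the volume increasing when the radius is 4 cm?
64π cm³/s

V = (4/3)πr³
dV/dt = dV/dr · dr/dt = 4πr² · 1
At r = 4: dV/dt = 64π cm³/s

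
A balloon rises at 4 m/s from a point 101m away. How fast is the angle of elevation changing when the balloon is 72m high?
0.026259 rad/s

tan(θ) = y/101
sec²(θ) · dθ/dt = (1/101) · dy/dt
dθ/dt = cos²(θ)/101 · 4 = 101/(101² + 72²) · 4
dθ/dt = 0.026259 rad/s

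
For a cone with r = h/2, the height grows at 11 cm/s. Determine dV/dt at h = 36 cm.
3564π cm³/s

V = (1/3)π(h/2)²h = πh³/12
dV/dt = πh²/4 · 11
At h = 36: dV/dt = 3564π cm³/s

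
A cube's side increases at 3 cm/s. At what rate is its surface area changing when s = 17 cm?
612 cm²/s

A = 6s²
dA/dt = 12s · ds/dt = 12·17·3 = 612 cm²/s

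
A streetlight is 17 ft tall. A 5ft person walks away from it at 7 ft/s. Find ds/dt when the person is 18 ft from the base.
35/12 ft/s

By similar triangles: 17/(x+s) = 5/s
Solving: s = 5x/12
ds/dt = 5/12 · dx/dt = 5/12 · 7 = 35/12 ft/s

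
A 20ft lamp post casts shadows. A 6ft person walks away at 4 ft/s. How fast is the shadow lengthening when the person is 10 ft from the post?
12/7 ft/s

By similar triangles: 20/(x+s) = 6/s
Solving: s = 6x/14
ds/dt = 6/14 · dx/dt = 3/7 · 4 = 12/7 ft/s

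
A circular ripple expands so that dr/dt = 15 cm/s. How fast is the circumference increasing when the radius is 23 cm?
30π cm/s

C = 2πr
dC/dt = 2π · dr/dt = 2π · 15 = 30π cm/s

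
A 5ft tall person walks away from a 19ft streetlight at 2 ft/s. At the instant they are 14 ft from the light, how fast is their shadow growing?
5/7 ft/s

By similar triangles: 19/(x+s) = 5/s
Solving: s = 5x/14
ds/dt = 5/14 · dx/dt = 5/14 · 2 = 5/7 ft/s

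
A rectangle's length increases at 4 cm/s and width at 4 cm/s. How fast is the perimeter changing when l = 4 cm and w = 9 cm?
16 cm/s

P = 2(l + w)
dP/dt = 2(dl/dt + dw/dt) = 2(4 + 4) = 16 cm/s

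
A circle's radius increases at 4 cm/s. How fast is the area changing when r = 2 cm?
16π cm²/s

A = πr²
dA/dt = 2πr · dr/dt = 2π(2)(4) = 16π cm²/s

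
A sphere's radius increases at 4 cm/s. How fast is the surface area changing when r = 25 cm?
800π cm²/s

S = 4πr²
dS/dt = dS/dr · dr/dt = 8πr · 4
At r = 25: dS/dt = 800π cm²/s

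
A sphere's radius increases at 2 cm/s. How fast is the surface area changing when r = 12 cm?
192π cm²/s

S = 4πr²
dS/dt = dS/dr · dr/dt = 8πr · 2
At r = 12: dS/dt = 192π cm²/s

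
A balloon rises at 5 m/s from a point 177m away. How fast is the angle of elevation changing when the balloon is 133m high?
0.018055 rad/s

tan(θ) = y/177
sec²(θ) · dθ/dt = (1/177) · dy/dt
dθ/dt = cos²(θ)/177 · 5 = 177/(177² + 133²) · 5
dθ/dt = 0.018055 rad/s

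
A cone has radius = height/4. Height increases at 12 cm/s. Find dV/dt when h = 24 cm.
432π cm³/s

V = (1/3)π(h/4)²h = πh³/48
dV/dt = πh²/16 · 12
At h = 24: dV/dt = 432π cm³/s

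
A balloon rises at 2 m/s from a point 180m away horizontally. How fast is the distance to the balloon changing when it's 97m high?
194√41809/41809 ≈ 0.9488 m/s

z² = 180² + y²
z = √(180² + 97²) = √41809
dz/dt = y/z · dy/dt = 97/√41809 · 2 = 194√41809/41809 ≈ 0.9488 m/s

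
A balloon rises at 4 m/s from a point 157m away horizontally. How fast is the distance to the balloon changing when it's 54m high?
216√27565/27565 ≈ 1.301 m/s

z² = 157² + y²
z = √(157² + 54²) = √27565
dz/dt = y/z · dy/dt = 54/√27565 · 4 = 216√27565/27565 ≈ 1.301 m/s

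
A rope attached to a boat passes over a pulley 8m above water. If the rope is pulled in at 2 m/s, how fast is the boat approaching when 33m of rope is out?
66√41/205 ≈ 2.061 m/s

rope² = x² + 8²
x = √(33² - 8²) = 5√41
dx/dt = (rope/x) · d(rope)/dt = (33/(5√41)) · (-2) = -66√41/205 m/s
The boat approaches at 66√41/205 ≈ 2.061 m/s.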